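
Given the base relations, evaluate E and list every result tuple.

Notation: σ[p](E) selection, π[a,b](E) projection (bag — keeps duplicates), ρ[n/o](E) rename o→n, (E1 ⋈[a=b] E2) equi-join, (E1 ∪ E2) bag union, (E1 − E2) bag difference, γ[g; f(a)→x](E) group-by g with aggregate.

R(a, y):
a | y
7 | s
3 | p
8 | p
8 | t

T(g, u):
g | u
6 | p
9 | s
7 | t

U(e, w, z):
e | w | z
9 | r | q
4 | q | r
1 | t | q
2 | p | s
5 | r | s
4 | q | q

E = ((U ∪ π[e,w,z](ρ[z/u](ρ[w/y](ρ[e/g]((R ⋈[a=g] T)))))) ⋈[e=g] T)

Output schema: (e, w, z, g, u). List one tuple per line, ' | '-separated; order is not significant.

Per-node cardinality:
  U → 6
  R → 4
  T → 3
  (R ⋈[a=g] T) → 1
  ρ[e/g]((R ⋈[a=g] T)) → 1
  ρ[w/y](ρ[e/g]((R ⋈[a=g] T))) → 1
  ρ[z/u](ρ[w/y](ρ[e/g]((R ⋈[a=g] T)))) → 1
  π[e,w,z](ρ[z/u](ρ[w/y](ρ[e/g]((R ⋈[a=g] T))))) → 1
  (U ∪ π[e,w,z](ρ[z/u](ρ[w/y](ρ[e/g]((R ⋈[a=g] T)))))) → 7
  T → 3
  ((U ∪ π[e,w,z](ρ[z/u](ρ[w/y](ρ[e/g]((R ⋈[a=g] T)))))) ⋈[e=g] T) → 2

== RESULT ==
e | w | z | g | u
7 | s | t | 7 | t
9 | r | q | 9 | s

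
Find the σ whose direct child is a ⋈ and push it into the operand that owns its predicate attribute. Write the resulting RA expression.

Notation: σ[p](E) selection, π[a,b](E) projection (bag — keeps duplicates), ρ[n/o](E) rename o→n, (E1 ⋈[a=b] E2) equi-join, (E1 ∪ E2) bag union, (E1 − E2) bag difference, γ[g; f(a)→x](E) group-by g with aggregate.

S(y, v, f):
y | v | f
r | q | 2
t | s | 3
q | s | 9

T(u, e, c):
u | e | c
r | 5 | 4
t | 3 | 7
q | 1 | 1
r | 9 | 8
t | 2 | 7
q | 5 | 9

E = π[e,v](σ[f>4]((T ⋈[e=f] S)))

σ filters on f, owned by the right side.
E' = π[e,v]((T ⋈[e=f] σ[f>4](S)))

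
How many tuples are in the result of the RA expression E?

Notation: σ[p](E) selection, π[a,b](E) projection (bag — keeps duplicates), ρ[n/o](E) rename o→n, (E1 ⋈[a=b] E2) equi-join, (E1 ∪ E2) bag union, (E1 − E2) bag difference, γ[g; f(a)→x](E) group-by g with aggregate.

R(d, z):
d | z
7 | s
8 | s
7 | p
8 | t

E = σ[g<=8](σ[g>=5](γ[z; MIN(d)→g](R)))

Row counts bottom-up:
  R → 4
  γ[z; MIN(d)→g](R) → 3
  σ[g>=5](γ[z; MIN(d)→g](R)) → 3
  σ[g<=8](σ[g>=5](γ[z; MIN(d)→g](R))) → 3

|E| = 3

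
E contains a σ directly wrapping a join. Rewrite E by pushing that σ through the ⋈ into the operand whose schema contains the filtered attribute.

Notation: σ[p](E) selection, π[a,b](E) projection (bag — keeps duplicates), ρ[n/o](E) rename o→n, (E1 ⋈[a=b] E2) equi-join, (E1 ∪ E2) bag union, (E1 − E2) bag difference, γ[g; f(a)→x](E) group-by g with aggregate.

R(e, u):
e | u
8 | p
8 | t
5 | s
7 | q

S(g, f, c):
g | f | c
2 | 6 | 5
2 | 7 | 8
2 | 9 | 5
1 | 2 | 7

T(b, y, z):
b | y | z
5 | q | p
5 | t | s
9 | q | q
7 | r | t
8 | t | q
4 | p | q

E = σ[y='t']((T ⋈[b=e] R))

σ filters on y, owned by the left side.
E' = (σ[y='t'](T) ⋈[b=e] R)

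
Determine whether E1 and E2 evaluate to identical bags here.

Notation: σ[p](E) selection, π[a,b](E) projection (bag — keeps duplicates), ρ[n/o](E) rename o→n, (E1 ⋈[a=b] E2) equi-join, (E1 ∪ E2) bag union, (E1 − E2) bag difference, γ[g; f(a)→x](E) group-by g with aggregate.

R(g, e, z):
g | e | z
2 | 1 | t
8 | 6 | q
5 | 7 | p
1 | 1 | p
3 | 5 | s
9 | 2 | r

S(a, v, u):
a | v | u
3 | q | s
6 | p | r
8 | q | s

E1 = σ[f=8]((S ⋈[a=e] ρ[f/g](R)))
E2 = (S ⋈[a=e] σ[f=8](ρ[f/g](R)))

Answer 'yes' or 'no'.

E1 row counts bottom-up:
  S → 3
  R → 6
  ρ[f/g](R) → 6
  (S ⋈[a=e] ρ[f/g](R)) → 1
  σ[f=8]((S ⋈[a=e] ρ[f/g](R))) → 1
E2 row counts bottom-up:
  S → 3
  R → 6
  ρ[f/g](R) → 6
  σ[f=8](ρ[f/g](R)) → 1
  (S ⋈[a=e] σ[f=8](ρ[f/g](R))) → 1

E1 and E2 produce the same multiset:
a | v | u | f | e | z
6 | p | r | 8 | 6 | q

yes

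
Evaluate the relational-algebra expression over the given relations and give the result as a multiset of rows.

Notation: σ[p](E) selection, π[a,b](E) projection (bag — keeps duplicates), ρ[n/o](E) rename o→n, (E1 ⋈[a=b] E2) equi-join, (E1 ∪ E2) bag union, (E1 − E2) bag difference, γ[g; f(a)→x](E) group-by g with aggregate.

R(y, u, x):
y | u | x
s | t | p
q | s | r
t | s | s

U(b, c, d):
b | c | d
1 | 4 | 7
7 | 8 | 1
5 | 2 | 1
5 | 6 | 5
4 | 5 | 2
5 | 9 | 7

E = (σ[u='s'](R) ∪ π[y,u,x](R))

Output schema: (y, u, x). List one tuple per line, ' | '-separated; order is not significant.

Stepwise |·|:
  R → 3
  σ[u='s'](R) → 2
  R → 3
  π[y,u,x](R) → 3
  (σ[u='s'](R) ∪ π[y,u,x](R)) → 5

== RESULT ==
y | u | x
q | s | r
q | s | r
s | t | p
t | s | s
t | s | s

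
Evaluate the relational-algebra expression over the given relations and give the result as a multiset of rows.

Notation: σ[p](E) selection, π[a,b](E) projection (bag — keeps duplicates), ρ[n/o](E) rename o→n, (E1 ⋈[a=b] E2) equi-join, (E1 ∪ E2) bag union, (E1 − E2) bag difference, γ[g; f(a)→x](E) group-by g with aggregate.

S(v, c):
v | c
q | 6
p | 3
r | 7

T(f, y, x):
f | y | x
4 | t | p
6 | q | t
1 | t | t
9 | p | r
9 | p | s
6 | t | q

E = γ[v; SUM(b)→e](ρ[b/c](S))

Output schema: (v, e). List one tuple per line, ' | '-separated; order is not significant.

Row counts bottom-up:
  S → 3
  ρ[b/c](S) → 3
  γ[v; SUM(b)→e](ρ[b/c](S)) → 3

== RESULT ==
v | e
p | 3
q | 6
r | 7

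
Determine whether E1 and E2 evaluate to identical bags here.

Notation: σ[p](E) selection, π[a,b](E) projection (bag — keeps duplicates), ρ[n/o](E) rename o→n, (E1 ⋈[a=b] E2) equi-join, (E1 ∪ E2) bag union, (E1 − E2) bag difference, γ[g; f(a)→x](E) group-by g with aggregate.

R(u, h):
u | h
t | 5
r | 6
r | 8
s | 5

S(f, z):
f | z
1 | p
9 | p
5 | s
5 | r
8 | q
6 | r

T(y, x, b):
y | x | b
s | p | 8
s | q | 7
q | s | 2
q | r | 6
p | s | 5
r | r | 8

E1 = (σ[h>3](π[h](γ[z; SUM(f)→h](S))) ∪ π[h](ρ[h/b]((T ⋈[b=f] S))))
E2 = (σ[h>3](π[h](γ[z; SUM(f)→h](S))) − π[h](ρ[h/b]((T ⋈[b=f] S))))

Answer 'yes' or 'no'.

E1 stepwise |·|:
  S → 6
  γ[z; SUM(f)→h](S) → 4
  π[h](γ[z; SUM(f)→h](S)) → 4
  σ[h>3](π[h](γ[z; SUM(f)→h](S))) → 4
  T → 6
  S → 6
  (T ⋈[b=f] S) → 5
  ρ[h/b]((T ⋈[b=f] S)) → 5
  π[h](ρ[h/b]((T ⋈[b=f] S))) → 5
  (σ[h>3](π[h](γ[z; SUM(f)→h](S))) ∪ π[h](ρ[h/b]((T ⋈[b=f] S)))) → 9
E2 stepwise |·|:
  S → 6
  γ[z; SUM(f)→h](S) → 4
  π[h](γ[z; SUM(f)→h](S)) → 4
  σ[h>3](π[h](γ[z; SUM(f)→h](S))) → 4
  T → 6
  S → 6
  (T ⋈[b=f] S) → 5
  ρ[h/b]((T ⋈[b=f] S)) → 5
  π[h](ρ[h/b]((T ⋈[b=f] S))) → 5
  (σ[h>3](π[h](γ[z; SUM(f)→h](S))) − π[h](ρ[h/b]((T ⋈[b=f] S)))) → 2

E1 result:
h
5
5
5
6
8
8
8
10
11
E2 result:
h
10
11
Witness: (6,) appears 1× in E1 but 0× in E2.

no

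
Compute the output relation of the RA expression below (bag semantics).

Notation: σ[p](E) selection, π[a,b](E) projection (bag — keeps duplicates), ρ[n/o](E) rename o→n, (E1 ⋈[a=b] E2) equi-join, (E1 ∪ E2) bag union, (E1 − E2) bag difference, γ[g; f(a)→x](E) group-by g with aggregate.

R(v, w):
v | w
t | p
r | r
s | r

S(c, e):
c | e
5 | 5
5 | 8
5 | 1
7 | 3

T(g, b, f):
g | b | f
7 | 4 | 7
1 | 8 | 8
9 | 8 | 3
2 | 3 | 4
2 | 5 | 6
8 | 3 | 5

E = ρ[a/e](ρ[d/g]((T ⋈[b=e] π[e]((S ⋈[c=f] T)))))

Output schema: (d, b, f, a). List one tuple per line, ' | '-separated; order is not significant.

Subexpression sizes:
  T → 6
  S → 4
  T → 6
  (S ⋈[c=f] T) → 4
  π[e]((S ⋈[c=f] T)) → 4
  (T ⋈[b=e] π[e]((S ⋈[c=f] T))) → 5
  ρ[d/g]((T ⋈[b=e] π[e]((S ⋈[c=f] T)))) → 5
  ρ[a/e](ρ[d/g]((T ⋈[b=e] π[e]((S ⋈[c=f] T))))) → 5

== RESULT ==
d | b | f | a
1 | 8 | 8 | 8
2 | 3 | 4 | 3
2 | 5 | 6 | 5
8 | 3 | 5 | 3
9 | 8 | 3 | 8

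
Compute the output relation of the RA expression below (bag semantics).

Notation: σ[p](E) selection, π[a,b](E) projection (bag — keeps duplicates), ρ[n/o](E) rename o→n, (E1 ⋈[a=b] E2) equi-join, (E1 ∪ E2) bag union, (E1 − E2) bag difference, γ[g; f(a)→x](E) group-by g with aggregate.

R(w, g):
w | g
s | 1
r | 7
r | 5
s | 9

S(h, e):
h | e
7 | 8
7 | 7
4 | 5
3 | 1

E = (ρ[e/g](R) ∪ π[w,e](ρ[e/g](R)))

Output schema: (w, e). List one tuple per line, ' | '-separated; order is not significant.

Stepwise |·|:
  R → 4
  ρ[e/g](R) → 4
  R → 4
  ρ[e/g](R) → 4
  π[w,e](ρ[e/g](R)) → 4
  (ρ[e/g](R) ∪ π[w,e](ρ[e/g](R))) → 8

== RESULT ==
w | e
r | 5
r | 5
r | 7
r | 7
s | 1
s | 1
s | 9
s | 9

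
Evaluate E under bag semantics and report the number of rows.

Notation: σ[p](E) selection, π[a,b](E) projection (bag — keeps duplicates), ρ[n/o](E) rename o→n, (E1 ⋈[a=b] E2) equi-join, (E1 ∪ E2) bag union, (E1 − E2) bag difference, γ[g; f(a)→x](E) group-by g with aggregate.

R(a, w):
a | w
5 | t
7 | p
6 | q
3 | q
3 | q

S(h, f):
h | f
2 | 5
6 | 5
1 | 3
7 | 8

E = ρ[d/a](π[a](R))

Row counts bottom-up:
  R → 5
  π[a](R) → 5
  ρ[d/a](π[a](R)) → 5

|E| = 5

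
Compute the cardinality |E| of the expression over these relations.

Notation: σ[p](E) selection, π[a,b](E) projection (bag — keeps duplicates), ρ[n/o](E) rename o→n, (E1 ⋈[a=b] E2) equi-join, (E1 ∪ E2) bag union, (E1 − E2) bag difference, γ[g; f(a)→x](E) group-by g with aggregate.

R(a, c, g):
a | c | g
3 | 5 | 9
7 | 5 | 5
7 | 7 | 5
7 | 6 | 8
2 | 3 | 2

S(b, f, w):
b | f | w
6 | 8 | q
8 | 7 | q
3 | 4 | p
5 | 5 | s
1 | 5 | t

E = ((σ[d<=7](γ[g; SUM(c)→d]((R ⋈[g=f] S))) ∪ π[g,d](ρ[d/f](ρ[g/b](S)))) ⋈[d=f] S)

Stepwise |·|:
  R → 5
  S → 5
  (R ⋈[g=f] S) → 5
  γ[g; SUM(c)→d]((R ⋈[g=f] S)) → 2
  σ[d<=7](γ[g; SUM(c)→d]((R ⋈[g=f] S))) → 1
  S → 5
  ρ[g/b](S) → 5
  ρ[d/f](ρ[g/b](S)) → 5
  π[g,d](ρ[d/f](ρ[g/b](S))) → 5
  (σ[d<=7](γ[g; SUM(c)→d]((R ⋈[g=f] S))) ∪ π[g,d](ρ[d/f](ρ[g/b](S)))) → 6
  S → 5
  ((σ[d<=7](γ[g; SUM(c)→d]((R ⋈[g=f] S))) ∪ π[g,d](ρ[d/f](ρ[g/b](S)))) ⋈[d=f] S) → 7

|E| = 7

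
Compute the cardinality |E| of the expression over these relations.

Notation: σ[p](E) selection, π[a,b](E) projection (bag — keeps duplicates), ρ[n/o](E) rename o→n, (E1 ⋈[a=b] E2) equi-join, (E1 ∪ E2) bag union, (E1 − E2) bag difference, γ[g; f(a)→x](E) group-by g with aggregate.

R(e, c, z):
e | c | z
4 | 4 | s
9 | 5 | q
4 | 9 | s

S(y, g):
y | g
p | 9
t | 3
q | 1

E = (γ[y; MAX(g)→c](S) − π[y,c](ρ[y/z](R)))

Per-node cardinality:
  S → 3
  γ[y; MAX(g)→c](S) → 3
  R → 3
  ρ[y/z](R) → 3
  π[y,c](ρ[y/z](R)) → 3
  (γ[y; MAX(g)→c](S) − π[y,c](ρ[y/z](R))) → 3

|E| = 3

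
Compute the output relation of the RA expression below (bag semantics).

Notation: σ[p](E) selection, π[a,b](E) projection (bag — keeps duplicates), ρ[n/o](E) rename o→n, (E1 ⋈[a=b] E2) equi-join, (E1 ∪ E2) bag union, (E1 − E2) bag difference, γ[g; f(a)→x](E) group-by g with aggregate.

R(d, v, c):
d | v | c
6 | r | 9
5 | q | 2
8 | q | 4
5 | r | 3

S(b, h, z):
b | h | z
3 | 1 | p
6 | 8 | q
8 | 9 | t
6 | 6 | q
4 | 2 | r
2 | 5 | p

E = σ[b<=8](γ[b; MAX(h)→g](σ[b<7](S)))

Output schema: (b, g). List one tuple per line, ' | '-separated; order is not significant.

Per-node cardinality:
  S → 6
  σ[b<7](S) → 5
  γ[b; MAX(h)→g](σ[b<7](S)) → 4
  σ[b<=8](γ[b; MAX(h)→g](σ[b<7](S))) → 4

== RESULT ==
b | g
2 | 5
3 | 1
4 | 2
6 | 8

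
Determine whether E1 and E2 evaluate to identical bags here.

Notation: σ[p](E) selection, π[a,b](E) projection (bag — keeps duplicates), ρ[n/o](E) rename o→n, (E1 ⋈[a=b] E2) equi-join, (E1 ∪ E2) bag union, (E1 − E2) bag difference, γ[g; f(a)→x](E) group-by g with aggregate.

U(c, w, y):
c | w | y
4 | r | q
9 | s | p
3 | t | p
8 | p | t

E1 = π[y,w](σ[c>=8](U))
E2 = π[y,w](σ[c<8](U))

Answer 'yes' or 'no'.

E1 row counts bottom-up:
  U → 4
  σ[c>=8](U) → 2
  π[y,w](σ[c>=8](U)) → 2
E2 row counts bottom-up:
  U → 4
  σ[c<8](U) → 2
  π[y,w](σ[c<8](U)) → 2

E1 result:
y | w
p | s
t | p
E2 result:
y | w
p | t
q | r
Witness: ('p', 's') appears 1× in E1 but 0× in E2.

no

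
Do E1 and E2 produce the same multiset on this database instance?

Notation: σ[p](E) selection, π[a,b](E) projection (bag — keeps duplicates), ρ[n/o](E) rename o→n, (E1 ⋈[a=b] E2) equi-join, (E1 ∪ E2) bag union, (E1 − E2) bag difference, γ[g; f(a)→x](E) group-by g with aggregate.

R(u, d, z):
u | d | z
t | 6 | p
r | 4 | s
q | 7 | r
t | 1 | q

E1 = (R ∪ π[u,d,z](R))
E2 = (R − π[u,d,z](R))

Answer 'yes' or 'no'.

E1 subexpression sizes:
  R → 4
  R → 4
  π[u,d,z](R) → 4
  (R ∪ π[u,d,z](R)) → 8
E2 subexpression sizes:
  R → 4
  R → 4
  π[u,d,z](R) → 4
  (R − π[u,d,z](R)) → 0

E1 result:
u | d | z
q | 7 | r
q | 7 | r
r | 4 | s
r | 4 | s
t | 1 | q
t | 1 | q
t | 6 | p
t | 6 | p
E2 result:
u | d | z
(0 rows)
Witness: ('t', 6, 'p') appears 2× in E1 but 0× in E2.

no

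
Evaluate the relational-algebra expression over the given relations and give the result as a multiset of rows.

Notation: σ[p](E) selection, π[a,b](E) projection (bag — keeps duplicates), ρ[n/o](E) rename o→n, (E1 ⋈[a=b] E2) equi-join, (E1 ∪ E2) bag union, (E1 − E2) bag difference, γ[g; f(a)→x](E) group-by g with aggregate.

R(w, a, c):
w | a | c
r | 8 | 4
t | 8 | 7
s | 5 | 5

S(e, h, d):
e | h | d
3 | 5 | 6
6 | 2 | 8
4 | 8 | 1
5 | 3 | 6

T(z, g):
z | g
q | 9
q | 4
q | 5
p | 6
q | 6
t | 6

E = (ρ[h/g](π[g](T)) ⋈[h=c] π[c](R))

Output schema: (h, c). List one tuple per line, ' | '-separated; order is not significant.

Subexpression sizes:
  T → 6
  π[g](T) → 6
  ρ[h/g](π[g](T)) → 6
  R → 3
  π[c](R) → 3
  (ρ[h/g](π[g](T)) ⋈[h=c] π[c](R)) → 2

== RESULT ==
h | c
4 | 4
5 | 5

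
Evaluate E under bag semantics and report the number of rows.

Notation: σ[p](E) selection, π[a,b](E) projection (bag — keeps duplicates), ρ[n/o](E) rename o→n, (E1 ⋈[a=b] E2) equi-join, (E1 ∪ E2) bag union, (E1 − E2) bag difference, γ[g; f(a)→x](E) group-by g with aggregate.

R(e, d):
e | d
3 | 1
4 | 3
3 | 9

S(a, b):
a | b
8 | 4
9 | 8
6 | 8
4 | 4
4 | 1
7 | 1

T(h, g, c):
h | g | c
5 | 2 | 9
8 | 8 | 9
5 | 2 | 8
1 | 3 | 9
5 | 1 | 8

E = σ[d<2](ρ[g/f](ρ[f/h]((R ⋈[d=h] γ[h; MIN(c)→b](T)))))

Per-node cardinality:
  R → 3
  T → 5
  γ[h; MIN(c)→b](T) → 3
  (R ⋈[d=h] γ[h; MIN(c)→b](T)) → 1
  ρ[f/h]((R ⋈[d=h] γ[h; MIN(c)→b](T))) → 1
  ρ[g/f](ρ[f/h]((R ⋈[d=h] γ[h; MIN(c)→b](T)))) → 1
  σ[d<2](ρ[g/f](ρ[f/h]((R ⋈[d=h] γ[h; MIN(c)→b](T))))) → 1

|E| = 1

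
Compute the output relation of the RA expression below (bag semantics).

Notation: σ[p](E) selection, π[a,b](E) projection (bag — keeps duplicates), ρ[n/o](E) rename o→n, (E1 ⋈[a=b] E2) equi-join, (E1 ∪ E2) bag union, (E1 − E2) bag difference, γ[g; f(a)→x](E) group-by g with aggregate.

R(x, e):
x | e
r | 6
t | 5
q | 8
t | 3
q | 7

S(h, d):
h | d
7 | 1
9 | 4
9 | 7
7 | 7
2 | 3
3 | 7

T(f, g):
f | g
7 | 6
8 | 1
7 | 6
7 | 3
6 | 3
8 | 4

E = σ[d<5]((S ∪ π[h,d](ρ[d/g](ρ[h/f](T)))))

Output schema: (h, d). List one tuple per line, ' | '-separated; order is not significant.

Row counts bottom-up:
  S → 6
  T → 6
  ρ[h/f](T) → 6
  ρ[d/g](ρ[h/f](T)) → 6
  π[h,d](ρ[d/g](ρ[h/f](T))) → 6
  (S ∪ π[h,d](ρ[d/g](ρ[h/f](T)))) → 12
  σ[d<5]((S ∪ π[h,d](ρ[d/g](ρ[h/f](T))))) → 7

== RESULT ==
h | d
2 | 3
6 | 3
7 | 1
7 | 3
8 | 1
8 | 4
9 | 4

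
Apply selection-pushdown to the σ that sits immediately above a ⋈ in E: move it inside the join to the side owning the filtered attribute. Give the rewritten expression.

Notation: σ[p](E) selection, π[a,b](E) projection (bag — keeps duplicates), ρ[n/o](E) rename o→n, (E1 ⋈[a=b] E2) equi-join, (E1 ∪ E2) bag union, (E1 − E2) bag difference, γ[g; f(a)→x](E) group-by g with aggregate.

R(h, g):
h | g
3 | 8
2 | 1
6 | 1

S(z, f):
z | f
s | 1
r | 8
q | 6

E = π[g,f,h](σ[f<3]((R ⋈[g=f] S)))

σ filters on f, owned by the right side.
E' = π[g,f,h]((R ⋈[g=f] σ[f<3](S)))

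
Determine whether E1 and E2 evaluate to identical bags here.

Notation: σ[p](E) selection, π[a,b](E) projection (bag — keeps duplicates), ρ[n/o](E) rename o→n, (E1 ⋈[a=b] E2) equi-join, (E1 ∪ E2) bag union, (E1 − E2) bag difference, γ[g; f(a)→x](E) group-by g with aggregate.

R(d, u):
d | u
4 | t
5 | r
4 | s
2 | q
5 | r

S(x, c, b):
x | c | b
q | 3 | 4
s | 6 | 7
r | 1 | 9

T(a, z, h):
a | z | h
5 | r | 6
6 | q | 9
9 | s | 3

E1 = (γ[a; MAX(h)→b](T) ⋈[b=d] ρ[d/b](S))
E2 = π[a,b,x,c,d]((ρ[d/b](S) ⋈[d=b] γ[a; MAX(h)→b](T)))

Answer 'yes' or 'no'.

E1 per-node cardinality:
  T → 3
  γ[a; MAX(h)→b](T) → 3
  S → 3
  ρ[d/b](S) → 3
  (γ[a; MAX(h)→b](T) ⋈[b=d] ρ[d/b](S)) → 1
E2 per-node cardinality:
  S → 3
  ρ[d/b](S) → 3
  T → 3
  γ[a; MAX(h)→b](T) → 3
  (ρ[d/b](S) ⋈[d=b] γ[a; MAX(h)→b](T)) → 1
  π[a,b,x,c,d]((ρ[d/b](S) ⋈[d=b] γ[a; MAX(h)→b](T))) → 1

E1 and E2 produce the same multiset:
a | b | x | c | d
6 | 9 | r | 1 | 9

yes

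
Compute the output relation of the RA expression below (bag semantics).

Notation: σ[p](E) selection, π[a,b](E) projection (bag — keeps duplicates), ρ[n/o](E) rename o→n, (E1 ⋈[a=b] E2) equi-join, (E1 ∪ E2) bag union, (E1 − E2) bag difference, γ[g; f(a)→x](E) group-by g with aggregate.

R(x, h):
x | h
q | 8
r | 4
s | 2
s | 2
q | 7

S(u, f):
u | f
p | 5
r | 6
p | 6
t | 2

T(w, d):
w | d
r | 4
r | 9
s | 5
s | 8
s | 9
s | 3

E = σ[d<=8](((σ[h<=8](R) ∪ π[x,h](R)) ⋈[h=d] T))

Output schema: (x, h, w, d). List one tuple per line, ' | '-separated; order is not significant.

Stepwise |·|:
  R → 5
  σ[h<=8](R) → 5
  R → 5
  π[x,h](R) → 5
  (σ[h<=8](R) ∪ π[x,h](R)) → 10
  T → 6
  ((σ[h<=8](R) ∪ π[x,h](R)) ⋈[h=d] T) → 4
  σ[d<=8](((σ[h<=8](R) ∪ π[x,h](R)) ⋈[h=d] T)) → 4

== RESULT ==
x | h | w | d
q | 8 | s | 8
q | 8 | s | 8
r | 4 | r | 4
r | 4 | r | 4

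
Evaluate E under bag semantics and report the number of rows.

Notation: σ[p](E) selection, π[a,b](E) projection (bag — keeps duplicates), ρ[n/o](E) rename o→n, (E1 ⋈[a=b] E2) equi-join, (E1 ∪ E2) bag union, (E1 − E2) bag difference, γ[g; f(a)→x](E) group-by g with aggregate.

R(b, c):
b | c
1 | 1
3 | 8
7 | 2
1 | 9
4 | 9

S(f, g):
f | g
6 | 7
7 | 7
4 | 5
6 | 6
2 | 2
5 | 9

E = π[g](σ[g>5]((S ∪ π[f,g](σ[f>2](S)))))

Stepwise |·|:
  S → 6
  S → 6
  σ[f>2](S) → 5
  π[f,g](σ[f>2](S)) → 5
  (S ∪ π[f,g](σ[f>2](S))) → 11
  σ[g>5]((S ∪ π[f,g](σ[f>2](S)))) → 8
  π[g](σ[g>5]((S ∪ π[f,g](σ[f>2](S))))) → 8

|E| = 8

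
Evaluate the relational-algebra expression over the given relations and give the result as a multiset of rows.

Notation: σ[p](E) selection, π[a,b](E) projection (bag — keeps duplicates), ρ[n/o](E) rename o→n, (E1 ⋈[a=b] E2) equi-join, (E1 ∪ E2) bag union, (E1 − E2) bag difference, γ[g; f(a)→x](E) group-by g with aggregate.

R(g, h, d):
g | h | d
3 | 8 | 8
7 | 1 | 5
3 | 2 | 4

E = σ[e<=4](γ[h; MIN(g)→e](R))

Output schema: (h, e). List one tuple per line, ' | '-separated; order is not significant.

Per-node cardinality:
  R → 3
  γ[h; MIN(g)→e](R) → 3
  σ[e<=4](γ[h; MIN(g)→e](R)) → 2

== RESULT ==
h | e
2 | 3
8 | 3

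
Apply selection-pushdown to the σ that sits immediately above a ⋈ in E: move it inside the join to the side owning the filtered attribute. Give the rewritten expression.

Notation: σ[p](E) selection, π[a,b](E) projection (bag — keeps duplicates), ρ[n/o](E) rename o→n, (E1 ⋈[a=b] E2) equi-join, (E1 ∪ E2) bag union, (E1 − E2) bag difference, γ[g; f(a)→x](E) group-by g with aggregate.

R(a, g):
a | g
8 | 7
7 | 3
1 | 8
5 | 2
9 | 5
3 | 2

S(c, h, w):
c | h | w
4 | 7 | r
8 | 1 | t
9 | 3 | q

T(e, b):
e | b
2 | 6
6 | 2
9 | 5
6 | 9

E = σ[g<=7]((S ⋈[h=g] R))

σ filters on g, owned by the right side.
E' = (S ⋈[h=g] σ[g<=7](R))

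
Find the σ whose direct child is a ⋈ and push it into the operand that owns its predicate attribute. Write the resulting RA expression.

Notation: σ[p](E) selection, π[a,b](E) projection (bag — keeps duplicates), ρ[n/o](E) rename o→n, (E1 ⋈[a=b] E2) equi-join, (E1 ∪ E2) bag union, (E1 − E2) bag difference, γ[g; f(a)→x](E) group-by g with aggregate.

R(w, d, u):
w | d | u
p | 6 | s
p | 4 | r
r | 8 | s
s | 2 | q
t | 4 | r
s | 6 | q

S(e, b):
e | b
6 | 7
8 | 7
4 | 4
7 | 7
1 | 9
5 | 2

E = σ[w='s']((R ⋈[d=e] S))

σ filters on w, owned by the left side.
E' = (σ[w='s'](R) ⋈[d=e] S)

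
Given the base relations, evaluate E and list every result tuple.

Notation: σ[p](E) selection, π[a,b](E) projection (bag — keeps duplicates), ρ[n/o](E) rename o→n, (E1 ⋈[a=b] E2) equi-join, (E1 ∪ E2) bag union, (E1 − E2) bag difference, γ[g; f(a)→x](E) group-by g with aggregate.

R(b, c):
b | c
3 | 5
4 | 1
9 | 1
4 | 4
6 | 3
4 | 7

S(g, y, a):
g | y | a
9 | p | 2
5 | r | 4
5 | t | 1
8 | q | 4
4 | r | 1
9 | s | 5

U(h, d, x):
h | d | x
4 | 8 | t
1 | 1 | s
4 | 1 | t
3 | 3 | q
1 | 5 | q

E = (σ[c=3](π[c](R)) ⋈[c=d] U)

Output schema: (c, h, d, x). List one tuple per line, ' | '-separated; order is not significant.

Subexpression sizes:
  R → 6
  π[c](R) → 6
  σ[c=3](π[c](R)) → 1
  U → 5
  (σ[c=3](π[c](R)) ⋈[c=d] U) → 1

== RESULT ==
c | h | d | x
3 | 3 | 3 | q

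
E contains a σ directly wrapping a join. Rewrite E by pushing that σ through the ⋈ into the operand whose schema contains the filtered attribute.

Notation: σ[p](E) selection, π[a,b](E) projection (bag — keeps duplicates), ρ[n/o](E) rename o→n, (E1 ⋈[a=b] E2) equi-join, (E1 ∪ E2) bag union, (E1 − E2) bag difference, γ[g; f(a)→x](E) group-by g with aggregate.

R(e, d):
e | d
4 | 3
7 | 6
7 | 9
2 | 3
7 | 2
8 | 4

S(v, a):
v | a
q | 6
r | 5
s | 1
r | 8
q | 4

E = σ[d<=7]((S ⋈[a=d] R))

σ filters on d, owned by the right side.
E' = (S ⋈[a=d] σ[d<=7](R))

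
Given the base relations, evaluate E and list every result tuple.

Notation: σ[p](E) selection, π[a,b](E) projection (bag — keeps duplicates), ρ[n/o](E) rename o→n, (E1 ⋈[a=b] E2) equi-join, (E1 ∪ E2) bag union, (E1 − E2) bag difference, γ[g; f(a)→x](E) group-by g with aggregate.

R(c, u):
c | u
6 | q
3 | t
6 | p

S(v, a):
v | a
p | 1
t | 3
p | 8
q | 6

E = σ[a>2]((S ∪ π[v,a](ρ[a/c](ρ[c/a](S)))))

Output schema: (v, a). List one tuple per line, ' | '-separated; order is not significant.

Per-node cardinality:
  S → 4
  S → 4
  ρ[c/a](S) → 4
  ρ[a/c](ρ[c/a](S)) → 4
  π[v,a](ρ[a/c](ρ[c/a](S))) → 4
  (S ∪ π[v,a](ρ[a/c](ρ[c/a](S)))) → 8
  σ[a>2]((S ∪ π[v,a](ρ[a/c](ρ[c/a](S))))) → 6

== RESULT ==
v | a
p | 8
p | 8
q | 6
q | 6
t | 3
t | 3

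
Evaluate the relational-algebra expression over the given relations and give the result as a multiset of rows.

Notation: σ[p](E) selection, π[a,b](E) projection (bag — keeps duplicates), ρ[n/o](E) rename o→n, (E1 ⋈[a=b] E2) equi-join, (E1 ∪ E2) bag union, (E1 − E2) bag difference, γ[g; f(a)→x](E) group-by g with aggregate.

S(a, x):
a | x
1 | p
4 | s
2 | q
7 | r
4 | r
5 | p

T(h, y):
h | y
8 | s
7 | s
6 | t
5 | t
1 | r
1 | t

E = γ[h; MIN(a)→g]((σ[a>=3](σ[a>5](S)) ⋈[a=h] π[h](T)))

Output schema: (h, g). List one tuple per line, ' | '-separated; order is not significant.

Stepwise |·|:
  S → 6
  σ[a>5](S) → 1
  σ[a>=3](σ[a>5](S)) → 1
  T → 6
  π[h](T) → 6
  (σ[a>=3](σ[a>5](S)) ⋈[a=h] π[h](T)) → 1
  γ[h; MIN(a)→g]((σ[a>=3](σ[a>5](S)) ⋈[a=h] π[h](T))) → 1

== RESULT ==
h | g
7 | 7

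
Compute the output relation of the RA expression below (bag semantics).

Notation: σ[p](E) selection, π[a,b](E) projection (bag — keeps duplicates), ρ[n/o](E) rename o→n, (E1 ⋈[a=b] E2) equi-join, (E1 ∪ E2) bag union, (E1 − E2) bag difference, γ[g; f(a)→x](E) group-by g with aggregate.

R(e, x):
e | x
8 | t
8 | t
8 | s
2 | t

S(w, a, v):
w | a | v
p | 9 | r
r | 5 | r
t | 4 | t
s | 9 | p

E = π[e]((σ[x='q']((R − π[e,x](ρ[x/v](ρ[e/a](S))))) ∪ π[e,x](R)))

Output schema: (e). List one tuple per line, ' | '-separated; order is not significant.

Per-node cardinality:
  R → 4
  S → 4
  ρ[e/a](S) → 4
  ρ[x/v](ρ[e/a](S)) → 4
  π[e,x](ρ[x/v](ρ[e/a](S))) → 4
  (R − π[e,x](ρ[x/v](ρ[e/a](S)))) → 4
  σ[x='q']((R − π[e,x](ρ[x/v](ρ[e/a](S))))) → 0
  R → 4
  π[e,x](R) → 4
  (σ[x='q']((R − π[e,x](ρ[x/v](ρ[e/a](S))))) ∪ π[e,x](R)) → 4
  π[e]((σ[x='q']((R − π[e,x](ρ[x/v](ρ[e/a](S))))) ∪ π[e,x](R))) → 4

== RESULT ==
e
2
8
8
8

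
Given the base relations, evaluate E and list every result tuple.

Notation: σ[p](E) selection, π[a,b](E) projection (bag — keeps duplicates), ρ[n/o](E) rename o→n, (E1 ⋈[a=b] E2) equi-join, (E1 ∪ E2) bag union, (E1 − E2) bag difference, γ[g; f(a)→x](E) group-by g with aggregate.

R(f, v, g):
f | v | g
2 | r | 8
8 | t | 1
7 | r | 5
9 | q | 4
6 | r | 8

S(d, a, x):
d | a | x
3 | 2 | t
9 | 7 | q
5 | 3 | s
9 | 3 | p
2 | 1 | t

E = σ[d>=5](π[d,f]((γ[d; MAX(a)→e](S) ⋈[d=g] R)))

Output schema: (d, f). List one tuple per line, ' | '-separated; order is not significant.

Subexpression sizes:
  S → 5
  γ[d; MAX(a)→e](S) → 4
  R → 5
  (γ[d; MAX(a)→e](S) ⋈[d=g] R) → 1
  π[d,f]((γ[d; MAX(a)→e](S) ⋈[d=g] R)) → 1
  σ[d>=5](π[d,f]((γ[d; MAX(a)→e](S) ⋈[d=g] R))) → 1

== RESULT ==
d | f
5 | 7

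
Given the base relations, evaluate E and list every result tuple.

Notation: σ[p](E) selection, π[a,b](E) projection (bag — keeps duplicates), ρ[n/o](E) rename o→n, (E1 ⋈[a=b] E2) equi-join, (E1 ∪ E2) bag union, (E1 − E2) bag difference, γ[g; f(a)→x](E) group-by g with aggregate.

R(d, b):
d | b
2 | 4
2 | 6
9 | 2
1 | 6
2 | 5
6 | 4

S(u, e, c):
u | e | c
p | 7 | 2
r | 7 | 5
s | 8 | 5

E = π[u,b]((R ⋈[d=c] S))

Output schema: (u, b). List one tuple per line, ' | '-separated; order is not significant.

Per-node cardinality:
  R → 6
  S → 3
  (R ⋈[d=c] S) → 3
  π[u,b]((R ⋈[d=c] S)) → 3

== RESULT ==
u | b
p | 4
p | 5
p | 6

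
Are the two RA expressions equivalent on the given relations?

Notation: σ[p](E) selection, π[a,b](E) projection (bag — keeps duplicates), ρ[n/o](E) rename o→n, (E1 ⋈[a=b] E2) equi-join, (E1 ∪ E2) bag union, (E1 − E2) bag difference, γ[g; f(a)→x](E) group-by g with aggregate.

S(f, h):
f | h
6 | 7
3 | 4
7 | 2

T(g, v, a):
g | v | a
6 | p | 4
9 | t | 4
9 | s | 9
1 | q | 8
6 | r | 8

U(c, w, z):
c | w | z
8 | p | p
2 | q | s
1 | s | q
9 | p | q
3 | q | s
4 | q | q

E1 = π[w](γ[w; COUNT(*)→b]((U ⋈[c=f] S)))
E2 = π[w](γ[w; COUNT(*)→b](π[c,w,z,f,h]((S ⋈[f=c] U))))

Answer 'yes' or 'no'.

E1 stepwise |·|:
  U → 6
  S → 3
  (U ⋈[c=f] S) → 1
  γ[w; COUNT(*)→b]((U ⋈[c=f] S)) → 1
  π[w](γ[w; COUNT(*)→b]((U ⋈[c=f] S))) → 1
E2 stepwise |·|:
  S → 3
  U → 6
  (S ⋈[f=c] U) → 1
  π[c,w,z,f,h]((S ⋈[f=c] U)) → 1
  γ[w; COUNT(*)→b](π[c,w,z,f,h]((S ⋈[f=c] U))) → 1
  π[w](γ[w; COUNT(*)→b](π[c,w,z,f,h]((S ⋈[f=c] U)))) → 1

E1 and E2 produce the same multiset:
w
q

yes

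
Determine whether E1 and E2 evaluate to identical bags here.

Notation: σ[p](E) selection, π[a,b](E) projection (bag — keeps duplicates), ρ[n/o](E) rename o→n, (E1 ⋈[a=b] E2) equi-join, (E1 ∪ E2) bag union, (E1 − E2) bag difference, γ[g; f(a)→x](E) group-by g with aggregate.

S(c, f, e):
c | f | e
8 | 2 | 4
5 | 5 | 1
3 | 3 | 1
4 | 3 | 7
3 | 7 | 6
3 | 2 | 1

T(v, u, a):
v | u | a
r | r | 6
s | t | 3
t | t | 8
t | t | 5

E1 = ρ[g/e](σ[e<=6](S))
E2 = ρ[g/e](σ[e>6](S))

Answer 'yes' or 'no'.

E1 subexpression sizes:
  S → 6
  σ[e<=6](S) → 5
  ρ[g/e](σ[e<=6](S)) → 5
E2 subexpression sizes:
  S → 6
  σ[e>6](S) → 1
  ρ[g/e](σ[e>6](S)) → 1

E1 result:
c | f | g
3 | 2 | 1
3 | 3 | 1
3 | 7 | 6
5 | 5 | 1
8 | 2 | 4
E2 result:
c | f | g
4 | 3 | 7
Witness: (3, 2, 1) appears 1× in E1 but 0× in E2.

no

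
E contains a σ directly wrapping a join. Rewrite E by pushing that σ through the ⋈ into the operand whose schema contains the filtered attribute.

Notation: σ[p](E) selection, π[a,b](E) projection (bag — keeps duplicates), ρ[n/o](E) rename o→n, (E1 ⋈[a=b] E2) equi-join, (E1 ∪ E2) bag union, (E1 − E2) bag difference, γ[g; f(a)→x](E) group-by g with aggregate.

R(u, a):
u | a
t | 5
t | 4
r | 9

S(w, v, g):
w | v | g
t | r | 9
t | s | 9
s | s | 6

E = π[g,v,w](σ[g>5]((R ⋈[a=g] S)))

σ filters on g, owned by the right side.
E' = π[g,v,w]((R ⋈[a=g] σ[g>5](S)))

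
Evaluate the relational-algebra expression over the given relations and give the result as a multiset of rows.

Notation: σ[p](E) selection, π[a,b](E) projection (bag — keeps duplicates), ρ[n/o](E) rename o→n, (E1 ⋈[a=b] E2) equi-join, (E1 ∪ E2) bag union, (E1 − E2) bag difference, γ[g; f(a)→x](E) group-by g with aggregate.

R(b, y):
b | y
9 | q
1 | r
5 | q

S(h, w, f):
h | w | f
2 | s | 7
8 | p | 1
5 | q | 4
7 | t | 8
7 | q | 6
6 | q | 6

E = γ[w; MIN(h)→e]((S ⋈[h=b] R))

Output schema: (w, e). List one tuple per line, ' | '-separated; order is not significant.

Per-node cardinality:
  S → 6
  R → 3
  (S ⋈[h=b] R) → 1
  γ[w; MIN(h)→e]((S ⋈[h=b] R)) → 1

== RESULT ==
w | e
q | 5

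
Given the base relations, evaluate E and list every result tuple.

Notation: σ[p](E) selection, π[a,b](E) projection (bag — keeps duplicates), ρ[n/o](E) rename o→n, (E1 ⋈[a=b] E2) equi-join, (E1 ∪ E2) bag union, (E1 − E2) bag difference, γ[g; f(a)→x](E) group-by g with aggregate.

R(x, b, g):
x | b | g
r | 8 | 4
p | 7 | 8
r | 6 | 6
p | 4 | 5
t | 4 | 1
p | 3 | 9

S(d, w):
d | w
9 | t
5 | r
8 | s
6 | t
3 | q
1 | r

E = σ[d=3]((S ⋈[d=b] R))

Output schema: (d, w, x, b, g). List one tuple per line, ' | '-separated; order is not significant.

Row counts bottom-up:
  S → 6
  R → 6
  (S ⋈[d=b] R) → 3
  σ[d=3]((S ⋈[d=b] R)) → 1

== RESULT ==
d | w | x | b | g
3 | q | p | 3 | 9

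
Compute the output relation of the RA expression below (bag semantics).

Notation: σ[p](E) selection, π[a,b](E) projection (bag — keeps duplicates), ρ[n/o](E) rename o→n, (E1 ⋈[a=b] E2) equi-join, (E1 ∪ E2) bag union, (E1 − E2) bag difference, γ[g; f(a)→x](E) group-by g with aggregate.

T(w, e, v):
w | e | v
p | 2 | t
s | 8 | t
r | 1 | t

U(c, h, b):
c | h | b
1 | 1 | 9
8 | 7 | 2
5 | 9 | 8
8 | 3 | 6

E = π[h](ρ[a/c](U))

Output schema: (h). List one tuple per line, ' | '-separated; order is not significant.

Row counts bottom-up:
  U → 4
  ρ[a/c](U) → 4
  π[h](ρ[a/c](U)) → 4

== RESULT ==
h
1
3
7
9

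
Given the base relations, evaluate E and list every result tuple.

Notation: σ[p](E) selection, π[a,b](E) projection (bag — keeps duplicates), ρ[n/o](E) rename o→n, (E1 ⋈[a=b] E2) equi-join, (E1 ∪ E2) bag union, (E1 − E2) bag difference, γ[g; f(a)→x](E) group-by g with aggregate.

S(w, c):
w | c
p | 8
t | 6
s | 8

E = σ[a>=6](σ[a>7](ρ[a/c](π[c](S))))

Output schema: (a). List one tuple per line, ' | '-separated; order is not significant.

Subexpression sizes:
  S → 3
  π[c](S) → 3
  ρ[a/c](π[c](S)) → 3
  σ[a>7](ρ[a/c](π[c](S))) → 2
  σ[a>=6](σ[a>7](ρ[a/c](π[c](S)))) → 2

== RESULT ==
a
8
8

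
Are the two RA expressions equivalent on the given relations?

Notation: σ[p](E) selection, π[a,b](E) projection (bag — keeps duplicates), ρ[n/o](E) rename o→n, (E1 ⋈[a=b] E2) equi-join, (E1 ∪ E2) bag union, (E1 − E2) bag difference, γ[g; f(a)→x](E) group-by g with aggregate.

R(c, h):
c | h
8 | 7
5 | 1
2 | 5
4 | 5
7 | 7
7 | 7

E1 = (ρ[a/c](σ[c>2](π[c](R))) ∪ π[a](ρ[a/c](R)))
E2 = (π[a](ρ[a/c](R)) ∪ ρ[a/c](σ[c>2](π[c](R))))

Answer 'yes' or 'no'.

E1 per-node cardinality:
  R → 6
  π[c](R) → 6
  σ[c>2](π[c](R)) → 5
  ρ[a/c](σ[c>2](π[c](R))) → 5
  R → 6
  ρ[a/c](R) → 6
  π[a](ρ[a/c](R)) → 6
  (ρ[a/c](σ[c>2](π[c](R))) ∪ π[a](ρ[a/c](R))) → 11
E2 per-node cardinality:
  R → 6
  ρ[a/c](R) → 6
  π[a](ρ[a/c](R)) → 6
  R → 6
  π[c](R) → 6
  σ[c>2](π[c](R)) → 5
  ρ[a/c](σ[c>2](π[c](R))) → 5
  (π[a](ρ[a/c](R)) ∪ ρ[a/c](σ[c>2](π[c](R)))) → 11

E1 and E2 produce the same multiset:
a
2
4
4
5
5
7
7
7
7
8
8

yes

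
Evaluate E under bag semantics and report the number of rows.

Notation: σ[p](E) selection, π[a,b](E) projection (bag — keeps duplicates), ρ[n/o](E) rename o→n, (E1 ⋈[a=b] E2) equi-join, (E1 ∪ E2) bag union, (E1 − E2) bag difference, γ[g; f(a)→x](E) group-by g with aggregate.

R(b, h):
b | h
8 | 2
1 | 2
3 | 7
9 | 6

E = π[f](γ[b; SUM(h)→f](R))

Row counts bottom-up:
  R → 4
  γ[b; SUM(h)→f](R) → 4
  π[f](γ[b; SUM(h)→f](R)) → 4

|E| = 4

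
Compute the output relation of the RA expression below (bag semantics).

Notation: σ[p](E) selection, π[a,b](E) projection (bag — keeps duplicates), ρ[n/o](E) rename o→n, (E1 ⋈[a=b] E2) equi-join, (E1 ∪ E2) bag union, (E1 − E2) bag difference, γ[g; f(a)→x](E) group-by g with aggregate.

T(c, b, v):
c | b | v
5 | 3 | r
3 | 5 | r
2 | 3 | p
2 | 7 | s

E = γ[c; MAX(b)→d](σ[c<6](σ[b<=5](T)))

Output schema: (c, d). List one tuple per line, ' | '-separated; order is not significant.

Row counts bottom-up:
  T → 4
  σ[b<=5](T) → 3
  σ[c<6](σ[b<=5](T)) → 3
  γ[c; MAX(b)→d](σ[c<6](σ[b<=5](T))) → 3

== RESULT ==
c | d
2 | 3
3 | 5
5 | 3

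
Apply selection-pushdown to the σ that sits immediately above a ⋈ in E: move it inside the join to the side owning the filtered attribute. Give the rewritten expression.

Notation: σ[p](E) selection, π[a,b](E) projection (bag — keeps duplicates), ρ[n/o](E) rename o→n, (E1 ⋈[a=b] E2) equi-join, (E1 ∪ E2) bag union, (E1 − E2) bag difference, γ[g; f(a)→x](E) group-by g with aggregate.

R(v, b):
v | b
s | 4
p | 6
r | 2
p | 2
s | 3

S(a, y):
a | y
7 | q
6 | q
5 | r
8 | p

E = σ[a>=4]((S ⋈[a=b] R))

σ filters on a, owned by the left side.
E' = (σ[a>=4](S) ⋈[a=b] R)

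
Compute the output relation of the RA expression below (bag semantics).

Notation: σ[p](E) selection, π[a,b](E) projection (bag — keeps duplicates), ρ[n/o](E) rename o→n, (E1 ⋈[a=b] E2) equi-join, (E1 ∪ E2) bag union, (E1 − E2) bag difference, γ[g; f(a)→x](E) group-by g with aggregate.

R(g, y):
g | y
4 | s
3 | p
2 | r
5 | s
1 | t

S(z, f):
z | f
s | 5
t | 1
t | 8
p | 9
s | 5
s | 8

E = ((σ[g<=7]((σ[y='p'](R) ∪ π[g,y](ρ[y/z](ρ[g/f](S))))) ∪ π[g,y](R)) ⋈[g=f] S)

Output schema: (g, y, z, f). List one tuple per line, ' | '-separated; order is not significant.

Per-node cardinality:
  R → 5
  σ[y='p'](R) → 1
  S → 6
  ρ[g/f](S) → 6
  ρ[y/z](ρ[g/f](S)) → 6
  π[g,y](ρ[y/z](ρ[g/f](S))) → 6
  (σ[y='p'](R) ∪ π[g,y](ρ[y/z](ρ[g/f](S)))) → 7
  σ[g<=7]((σ[y='p'](R) ∪ π[g,y](ρ[y/z](ρ[g/f](S))))) → 4
  R → 5
  π[g,y](R) → 5
  (σ[g<=7]((σ[y='p'](R) ∪ π[g,y](ρ[y/z](ρ[g/f](S))))) ∪ π[g,y](R)) → 9
  S → 6
  ((σ[g<=7]((σ[y='p'](R) ∪ π[g,y](ρ[y/z](ρ[g/f](S))))) ∪ π[g,y](R)) ⋈[g=f] S) → 8

== RESULT ==
g | y | z | f
1 | t | t | 1
1 | t | t | 1
5 | s | s | 5
5 | s | s | 5
5 | s | s | 5
5 | s | s | 5
5 | s | s | 5
5 | s | s | 5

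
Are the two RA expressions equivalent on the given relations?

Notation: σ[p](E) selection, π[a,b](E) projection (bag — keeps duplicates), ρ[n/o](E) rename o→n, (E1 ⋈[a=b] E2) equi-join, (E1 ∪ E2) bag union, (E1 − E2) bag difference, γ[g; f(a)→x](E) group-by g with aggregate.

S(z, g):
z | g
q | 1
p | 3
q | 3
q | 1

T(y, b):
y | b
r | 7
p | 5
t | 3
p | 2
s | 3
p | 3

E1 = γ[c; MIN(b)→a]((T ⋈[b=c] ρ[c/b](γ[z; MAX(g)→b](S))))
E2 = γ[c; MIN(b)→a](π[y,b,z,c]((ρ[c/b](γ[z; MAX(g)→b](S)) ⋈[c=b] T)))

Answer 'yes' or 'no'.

E1 subexpression sizes:
  T → 6
  S → 4
  γ[z; MAX(g)→b](S) → 2
  ρ[c/b](γ[z; MAX(g)→b](S)) → 2
  (T ⋈[b=c] ρ[c/b](γ[z; MAX(g)→b](S))) → 6
  γ[c; MIN(b)→a]((T ⋈[b=c] ρ[c/b](γ[z; MAX(g)→b](S)))) → 1
E2 subexpression sizes:
  S → 4
  γ[z; MAX(g)→b](S) → 2
  ρ[c/b](γ[z; MAX(g)→b](S)) → 2
  T → 6
  (ρ[c/b](γ[z; MAX(g)→b](S)) ⋈[c=b] T) → 6
  π[y,b,z,c]((ρ[c/b](γ[z; MAX(g)→b](S)) ⋈[c=b] T)) → 6
  γ[c; MIN(b)→a](π[y,b,z,c]((ρ[c/b](γ[z; MAX(g)→b](S)) ⋈[c=b] T))) → 1

E1 and E2 produce the same multiset:
c | a
3 | 3

yes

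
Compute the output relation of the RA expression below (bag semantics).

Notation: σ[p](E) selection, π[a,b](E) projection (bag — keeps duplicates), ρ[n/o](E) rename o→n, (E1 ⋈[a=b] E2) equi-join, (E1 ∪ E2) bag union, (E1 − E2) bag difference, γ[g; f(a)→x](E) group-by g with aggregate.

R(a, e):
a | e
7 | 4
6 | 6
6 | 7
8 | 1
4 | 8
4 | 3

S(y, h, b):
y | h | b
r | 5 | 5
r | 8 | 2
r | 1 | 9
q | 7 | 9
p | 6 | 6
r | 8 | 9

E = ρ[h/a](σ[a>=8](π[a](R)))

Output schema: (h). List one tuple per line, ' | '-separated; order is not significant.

Row counts bottom-up:
  R → 6
  π[a](R) → 6
  σ[a>=8](π[a](R)) → 1
  ρ[h/a](σ[a>=8](π[a](R))) → 1

== RESULT ==
h
8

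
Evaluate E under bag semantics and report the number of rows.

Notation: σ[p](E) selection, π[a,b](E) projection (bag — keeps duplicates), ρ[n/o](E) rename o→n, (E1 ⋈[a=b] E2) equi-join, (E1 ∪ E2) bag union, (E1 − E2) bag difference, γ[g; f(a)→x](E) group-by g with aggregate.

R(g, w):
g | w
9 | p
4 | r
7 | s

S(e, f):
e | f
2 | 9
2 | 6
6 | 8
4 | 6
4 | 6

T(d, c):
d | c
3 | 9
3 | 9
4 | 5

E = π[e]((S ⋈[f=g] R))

Stepwise |·|:
  S → 5
  R → 3
  (S ⋈[f=g] R) → 1
  π[e]((S ⋈[f=g] R)) → 1

|E| = 1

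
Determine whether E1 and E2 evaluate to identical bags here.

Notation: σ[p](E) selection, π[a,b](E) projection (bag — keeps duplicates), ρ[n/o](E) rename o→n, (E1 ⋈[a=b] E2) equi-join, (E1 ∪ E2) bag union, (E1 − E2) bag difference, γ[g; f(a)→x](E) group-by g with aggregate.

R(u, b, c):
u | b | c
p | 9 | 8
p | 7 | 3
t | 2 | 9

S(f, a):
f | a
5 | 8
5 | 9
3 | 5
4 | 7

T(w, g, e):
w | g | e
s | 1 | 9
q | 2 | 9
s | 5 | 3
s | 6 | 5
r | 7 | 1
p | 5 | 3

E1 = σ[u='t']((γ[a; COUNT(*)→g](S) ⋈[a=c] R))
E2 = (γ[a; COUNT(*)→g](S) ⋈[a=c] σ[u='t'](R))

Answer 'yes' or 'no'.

E1 row counts bottom-up:
  S → 4
  γ[a; COUNT(*)→g](S) → 4
  R → 3
  (γ[a; COUNT(*)→g](S) ⋈[a=c] R) → 2
  σ[u='t']((γ[a; COUNT(*)→g](S) ⋈[a=c] R)) → 1
E2 row counts bottom-up:
  S → 4
  γ[a; COUNT(*)→g](S) → 4
  R → 3
  σ[u='t'](R) → 1
  (γ[a; COUNT(*)→g](S) ⋈[a=c] σ[u='t'](R)) → 1

E1 and E2 produce the same multiset:
a | g | u | b | c
9 | 1 | t | 2 | 9

yes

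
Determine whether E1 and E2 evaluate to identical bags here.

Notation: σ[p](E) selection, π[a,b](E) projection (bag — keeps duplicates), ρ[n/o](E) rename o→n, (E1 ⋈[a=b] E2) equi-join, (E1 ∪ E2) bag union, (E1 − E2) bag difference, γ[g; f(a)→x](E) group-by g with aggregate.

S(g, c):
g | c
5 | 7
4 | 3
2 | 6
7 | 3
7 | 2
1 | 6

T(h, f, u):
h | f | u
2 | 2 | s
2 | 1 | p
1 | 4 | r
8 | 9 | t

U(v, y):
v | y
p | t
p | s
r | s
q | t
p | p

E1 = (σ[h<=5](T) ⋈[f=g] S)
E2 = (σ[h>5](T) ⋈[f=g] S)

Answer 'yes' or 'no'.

E1 row counts bottom-up:
  T → 4
  σ[h<=5](T) → 3
  S → 6
  (σ[h<=5](T) ⋈[f=g] S) → 3
E2 row counts bottom-up:
  T → 4
  σ[h>5](T) → 1
  S → 6
  (σ[h>5](T) ⋈[f=g] S) → 0

E1 result:
h | f | u | g | c
1 | 4 | r | 4 | 3
2 | 1 | p | 1 | 6
2 | 2 | s | 2 | 6
E2 result:
h | f | u | g | c
(0 rows)
Witness: (1, 4, 'r', 4, 3) appears 1× in E1 but 0× in E2.

no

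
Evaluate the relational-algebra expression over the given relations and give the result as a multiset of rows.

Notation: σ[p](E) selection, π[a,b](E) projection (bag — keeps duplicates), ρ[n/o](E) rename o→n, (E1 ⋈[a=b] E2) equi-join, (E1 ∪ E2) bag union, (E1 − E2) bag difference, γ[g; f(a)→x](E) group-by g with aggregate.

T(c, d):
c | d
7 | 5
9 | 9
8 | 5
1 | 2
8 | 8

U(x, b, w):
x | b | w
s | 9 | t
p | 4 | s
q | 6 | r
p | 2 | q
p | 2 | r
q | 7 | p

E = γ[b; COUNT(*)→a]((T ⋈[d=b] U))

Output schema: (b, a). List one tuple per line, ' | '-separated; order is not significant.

Per-node cardinality:
  T → 5
  U → 6
  (T ⋈[d=b] U) → 3
  γ[b; COUNT(*)→a]((T ⋈[d=b] U)) → 2

== RESULT ==
b | a
2 | 2
9 | 1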